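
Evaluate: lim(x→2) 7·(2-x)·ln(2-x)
This is a 0·∞ indeterminate form.

Rewrite 0·∞ as a quotient (0/0 or ∞/∞ form), then apply L'Hôpital's rule:
  lim(x→2) 7·(2-x)·ln(2-x) = 0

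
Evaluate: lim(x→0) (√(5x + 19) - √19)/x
This is a standard limit.

Factor or rationalize the expression:
  lim(x→0) (√(5x + 19) - √19)/x = 5·sqrt(19)/38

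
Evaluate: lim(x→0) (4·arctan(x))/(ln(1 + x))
This is a 0/0 indeterminate form.

Apply L'Hôpital's rule: differentiate numerator and denominator separately.
  f(x) = 4·atan(x)   ⇒   f'(x) = 4/(x^2 + 1)
  g(x) = ln(x + 1)   ⇒   g'(x) = 1/(x + 1)
  lim(x→0) f'(x)/g'(x) = lim(x→0) (4/(x^2 + 1))/(1/(x + 1))
  = 4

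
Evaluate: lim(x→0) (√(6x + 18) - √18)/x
This is a standard limit.

Factor or rationalize the expression:
  lim(x→0) (√(6x + 18) - √18)/x = sqrt(2)/2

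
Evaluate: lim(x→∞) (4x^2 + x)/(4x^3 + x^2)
This is an ∞/∞ indeterminate form.

Apply L'Hôpital's rule: differentiate numerator and denominator separately.
  f(x) = 4·x^2 + x   ⇒   f'(x) = 8·x + 1
  g(x) = 4·x^3 + x^2   ⇒   g'(x) = 12·x^2 + 2·x
  lim(x→∞) f'(x)/g'(x) = lim(x→∞) (8·x + 1)/(12·x^2 + 2·x)
  = 0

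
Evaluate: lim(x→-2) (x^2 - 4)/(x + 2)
This is a standard limit.

Factor or rationalize the expression:
  lim(x→-2) (x^2 - 4)/(x + 2) = -4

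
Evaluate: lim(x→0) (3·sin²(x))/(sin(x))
This is a 0/0 indeterminate form.

Apply L'Hôpital's rule: differentiate numerator and denominator separately.
  f(x) = 3·sin(x)^2   ⇒   f'(x) = 6·sin(x)·cos(x)
  g(x) = sin(x)   ⇒   g'(x) = cos(x)
  lim(x→0) f'(x)/g'(x) = lim(x→0) (6·sin(x)·cos(x))/(cos(x))
  = 0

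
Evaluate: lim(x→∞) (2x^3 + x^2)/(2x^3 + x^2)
This is an ∞/∞ indeterminate form.

Apply L'Hôpital's rule: differentiate numerator and denominator separately.
  f(x) = 2·x^3 + x^2   ⇒   f'(x) = 6·x^2 + 2·x
  g(x) = 2·x^3 + x^2   ⇒   g'(x) = 6·x^2 + 2·x
  lim(x→∞) f'(x)/g'(x) = lim(x→∞) (6·x^2 + 2·x)/(6·x^2 + 2·x)
  = 1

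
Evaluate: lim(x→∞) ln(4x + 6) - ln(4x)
This is an ∞-∞ indeterminate form.

Combine fractions or rationalize to convert ∞-∞ to 0/0 form:
  lim(x→∞) ln(4x + 6) - ln(4x) = 0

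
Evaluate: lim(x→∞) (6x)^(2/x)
This is an exponential indeterminate form.

For exponential indeterminate forms, take the natural log:
  Let L = lim(x→∞) (6x)^(2/x)
  Then ln(L) = lim(x→∞) [exponent × ln(base)]
  Evaluate using L'Hôpital or standard limits, then exponentiate.
  L = 1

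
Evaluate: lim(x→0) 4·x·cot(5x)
This is a 0·∞ indeterminate form.

Rewrite 0·∞ as a quotient (0/0 or ∞/∞ form), then apply L'Hôpital's rule:
  lim(x→0) 4·x·cot(5x) = 4/5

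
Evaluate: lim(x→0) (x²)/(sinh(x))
This is a 0/0 indeterminate form.

Apply L'Hôpital's rule: differentiate numerator and denominator separately.
  f(x) = x^2   ⇒   f'(x) = 2·x
  g(x) = sinh(x)   ⇒   g'(x) = cosh(x)
  lim(x→0) f'(x)/g'(x) = lim(x→0) (2·x)/(cosh(x))
  = 0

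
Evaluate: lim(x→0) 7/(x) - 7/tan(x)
This is an ∞-∞ indeterminate form.

Combine fractions or rationalize to convert ∞-∞ to 0/0 form:
  lim(x→0) 7/(x) - 7/tan(x) = 0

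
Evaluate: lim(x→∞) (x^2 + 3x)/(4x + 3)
This is an ∞/∞ indeterminate form.

Apply L'Hôpital's rule: differentiate numerator and denominator separately.
  f(x) = x^2 + 3·x   ⇒   f'(x) = 2·x + 3
  g(x) = 4·x + 3   ⇒   g'(x) = 4
  lim(x→∞) f'(x)/g'(x) = lim(x→∞) (2·x + 3)/(4)
  = ∞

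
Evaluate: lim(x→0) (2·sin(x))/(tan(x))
This is a 0/0 indeterminate form.

Apply L'Hôpital's rule: differentiate numerator and denominator separately.
  f(x) = 2·sin(x)   ⇒   f'(x) = 2·cos(x)
  g(x) = tan(x)   ⇒   g'(x) = tan(x)^2 + 1
  lim(x→0) f'(x)/g'(x) = lim(x→0) (2·cos(x))/(tan(x)^2 + 1)
  = 2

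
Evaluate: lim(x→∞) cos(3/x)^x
This is an exponential indeterminate form.

For exponential indeterminate forms, take the natural log:
  Let L = lim(x→∞) cos(3/x)^x
  Then ln(L) = lim(x→∞) [exponent × ln(base)]
  Evaluate using L'Hôpital or standard limits, then exponentiate.
  L = 1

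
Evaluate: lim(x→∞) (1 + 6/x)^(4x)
This is an exponential indeterminate form.

For exponential indeterminate forms, take the natural log:
  Let L = lim(x→∞) (1 + 6/x)^(4x)
  Then ln(L) = lim(x→∞) [exponent × ln(base)]
  Evaluate using L'Hôpital or standard limits, then exponentiate.
  L = e^(24)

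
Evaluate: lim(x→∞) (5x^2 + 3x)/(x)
This is an ∞/∞ indeterminate form.

Apply L'Hôpital's rule: differentiate numerator and denominator separately.
  f(x) = 5·x^2 + 3·x   ⇒   f'(x) = 10·x + 3
  g(x) = x   ⇒   g'(x) = 1
  lim(x→∞) f'(x)/g'(x) = lim(x→∞) (10·x + 3)/(1)
  = ∞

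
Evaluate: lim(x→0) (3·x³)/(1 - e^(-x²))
This is a 0/0 indeterminate form.

Apply L'Hôpital's rule: differentiate numerator and denominator separately.
  f(x) = 3·x^3   ⇒   f'(x) = 9·x^2
  g(x) = 1 - e^(-x^2)   ⇒   g'(x) = 2·x·e^(-x^2)
  lim(x→0) f'(x)/g'(x) = lim(x→0) (9·x^2)/(2·x·e^(-x^2))
  = 0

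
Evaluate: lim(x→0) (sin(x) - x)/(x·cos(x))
This is a 0/0 indeterminate form.

Apply L'Hôpital's rule: differentiate numerator and denominator separately.
  f(x) = -x + sin(x)   ⇒   f'(x) = cos(x) - 1
  g(x) = x·cos(x)   ⇒   g'(x) = -x·sin(x) + cos(x)
  lim(x→0) f'(x)/g'(x) = lim(x→0) (cos(x) - 1)/(-x·sin(x) + cos(x))
  = 0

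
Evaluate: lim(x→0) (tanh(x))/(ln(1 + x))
This is a 0/0 indeterminate form.

Apply L'Hôpital's rule: differentiate numerator and denominator separately.
  f(x) = tanh(x)   ⇒   f'(x) = 1 - tanh(x)^2
  g(x) = ln(x + 1)   ⇒   g'(x) = 1/(x + 1)
  lim(x→0) f'(x)/g'(x) = lim(x→0) (1 - tanh(x)^2)/(1/(x + 1))
  = 1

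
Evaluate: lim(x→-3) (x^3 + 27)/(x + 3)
This is a standard limit.

Factor or rationalize the expression:
  lim(x→-3) (x^3 + 27)/(x + 3) = 27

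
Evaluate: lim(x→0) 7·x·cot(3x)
This is a 0·∞ indeterminate form.

Rewrite 0·∞ as a quotient (0/0 or ∞/∞ form), then apply L'Hôpital's rule:
  lim(x→0) 7·x·cot(3x) = 7/3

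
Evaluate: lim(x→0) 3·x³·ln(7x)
This is a 0·∞ indeterminate form.

Rewrite 0·∞ as a quotient (0/0 or ∞/∞ form), then apply L'Hôpital's rule:
  lim(x→0) 3·x³·ln(7x) = 0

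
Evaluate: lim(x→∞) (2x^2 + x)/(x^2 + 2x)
This is an ∞/∞ indeterminate form.

Apply L'Hôpital's rule: differentiate numerator and denominator separately.
  f(x) = 2·x^2 + x   ⇒   f'(x) = 4·x + 1
  g(x) = x^2 + 2·x   ⇒   g'(x) = 2·x + 2
  lim(x→∞) f'(x)/g'(x) = lim(x→∞) (4·x + 1)/(2·x + 2)
  = 2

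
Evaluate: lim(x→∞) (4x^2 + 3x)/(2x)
This is an ∞/∞ indeterminate form.

Apply L'Hôpital's rule: differentiate numerator and denominator separately.
  f(x) = 4·x^2 + 3·x   ⇒   f'(x) = 8·x + 3
  g(x) = 2·x   ⇒   g'(x) = 2
  lim(x→∞) f'(x)/g'(x) = lim(x→∞) (8·x + 3)/(2)
  = ∞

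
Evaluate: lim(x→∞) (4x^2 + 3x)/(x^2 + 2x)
This is an ∞/∞ indeterminate form.

Apply L'Hôpital's rule: differentiate numerator and denominator separately.
  f(x) = 4·x^2 + 3·x   ⇒   f'(x) = 8·x + 3
  g(x) = x^2 + 2·x   ⇒   g'(x) = 2·x + 2
  lim(x→∞) f'(x)/g'(x) = lim(x→∞) (8·x + 3)/(2·x + 2)
  = 4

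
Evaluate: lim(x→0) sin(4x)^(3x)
This is an exponential indeterminate form.

For exponential indeterminate forms, take the natural log:
  Let L = lim(x→0) sin(4x)^(3x)
  Then ln(L) = lim(x→0) [exponent × ln(base)]
  Evaluate using L'Hôpital or standard limits, then exponentiate.
  L = 1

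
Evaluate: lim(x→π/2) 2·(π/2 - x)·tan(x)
This is a 0·∞ indeterminate form.

Rewrite 0·∞ as a quotient (0/0 or ∞/∞ form), then apply L'Hôpital's rule:
  lim(x→π/2) 2·(π/2 - x)·tan(x) = 2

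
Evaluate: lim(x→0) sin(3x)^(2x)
This is an exponential indeterminate form.

For exponential indeterminate forms, take the natural log:
  Let L = lim(x→0) sin(3x)^(2x)
  Then ln(L) = lim(x→0) [exponent × ln(base)]
  Evaluate using L'Hôpital or standard limits, then exponentiate.
  L = 1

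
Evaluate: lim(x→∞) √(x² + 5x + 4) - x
This is an ∞-∞ indeterminate form.

Combine fractions or rationalize to convert ∞-∞ to 0/0 form:
  lim(x→∞) √(x² + 5x + 4) - x = 5/2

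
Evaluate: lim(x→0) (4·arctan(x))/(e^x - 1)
This is a 0/0 indeterminate form.

Apply L'Hôpital's rule: differentiate numerator and denominator separately.
  f(x) = 4·atan(x)   ⇒   f'(x) = 4/(x^2 + 1)
  g(x) = e^(x) - 1   ⇒   g'(x) = e^(x)
  lim(x→0) f'(x)/g'(x) = lim(x→0) (4/(x^2 + 1))/(e^(x))
  = 4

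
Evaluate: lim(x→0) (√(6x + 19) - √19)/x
This is a standard limit.

Factor or rationalize the expression:
  lim(x→0) (√(6x + 19) - √19)/x = 3·sqrt(19)/19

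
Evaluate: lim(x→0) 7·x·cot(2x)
This is a 0·∞ indeterminate form.

Rewrite 0·∞ as a quotient (0/0 or ∞/∞ form), then apply L'Hôpital's rule:
  lim(x→0) 7·x·cot(2x) = 7/2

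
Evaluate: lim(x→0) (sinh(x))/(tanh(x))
This is a 0/0 indeterminate form.

Apply L'Hôpital's rule: differentiate numerator and denominator separately.
  f(x) = sinh(x)   ⇒   f'(x) = cosh(x)
  g(x) = tanh(x)   ⇒   g'(x) = 1 - tanh(x)^2
  lim(x→0) f'(x)/g'(x) = lim(x→0) (cosh(x))/(1 - tanh(x)^2)
  = 1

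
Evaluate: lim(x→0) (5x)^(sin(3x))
This is an exponential indeterminate form.

For exponential indeterminate forms, take the natural log:
  Let L = lim(x→0) (5x)^(sin(3x))
  Then ln(L) = lim(x→0) [exponent × ln(base)]
  Evaluate using L'Hôpital or standard limits, then exponentiate.
  L = 1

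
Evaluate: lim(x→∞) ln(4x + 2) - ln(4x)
This is an ∞-∞ indeterminate form.

Combine fractions or rationalize to convert ∞-∞ to 0/0 form:
  lim(x→∞) ln(4x + 2) - ln(4x) = 0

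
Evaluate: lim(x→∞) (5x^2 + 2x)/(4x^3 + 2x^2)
This is an ∞/∞ indeterminate form.

Apply L'Hôpital's rule: differentiate numerator and denominator separately.
  f(x) = 5·x^2 + 2·x   ⇒   f'(x) = 10·x + 2
  g(x) = 4·x^3 + 2·x^2   ⇒   g'(x) = 12·x^2 + 4·x
  lim(x→∞) f'(x)/g'(x) = lim(x→∞) (10·x + 2)/(12·x^2 + 4·x)
  = 0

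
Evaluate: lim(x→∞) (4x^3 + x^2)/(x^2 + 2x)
This is an ∞/∞ indeterminate form.

Apply L'Hôpital's rule: differentiate numerator and denominator separately.
  f(x) = 4·x^3 + x^2   ⇒   f'(x) = 12·x^2 + 2·x
  g(x) = x^2 + 2·x   ⇒   g'(x) = 2·x + 2
  lim(x→∞) f'(x)/g'(x) = lim(x→∞) (12·x^2 + 2·x)/(2·x + 2)
  = ∞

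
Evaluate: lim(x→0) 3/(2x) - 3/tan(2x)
This is an ∞-∞ indeterminate form.

Combine fractions or rationalize to convert ∞-∞ to 0/0 form:
  lim(x→0) 3/(2x) - 3/tan(2x) = 0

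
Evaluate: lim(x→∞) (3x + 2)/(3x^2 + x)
This is an ∞/∞ indeterminate form.

Apply L'Hôpital's rule: differentiate numerator and denominator separately.
  f(x) = 3·x + 2   ⇒   f'(x) = 3
  g(x) = 3·x^2 + x   ⇒   g'(x) = 6·x + 1
  lim(x→∞) f'(x)/g'(x) = lim(x→∞) (3)/(6·x + 1)
  = 0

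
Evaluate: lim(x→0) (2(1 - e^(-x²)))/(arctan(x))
This is a 0/0 indeterminate form.

Apply L'Hôpital's rule: differentiate numerator and denominator separately.
  f(x) = 2 - 2·e^(-x^2)   ⇒   f'(x) = 4·x·e^(-x^2)
  g(x) = atan(x)   ⇒   g'(x) = 1/(x^2 + 1)
  lim(x→0) f'(x)/g'(x) = lim(x→0) (4·x·e^(-x^2))/(1/(x^2 + 1))
  = 0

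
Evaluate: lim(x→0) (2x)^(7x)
This is an exponential indeterminate form.

For exponential indeterminate forms, take the natural log:
  Let L = lim(x→0) (2x)^(7x)
  Then ln(L) = lim(x→0) [exponent × ln(base)]
  Evaluate using L'Hôpital or standard limits, then exponentiate.
  L = 1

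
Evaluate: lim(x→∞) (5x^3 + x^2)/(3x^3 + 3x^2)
This is an ∞/∞ indeterminate form.

Apply L'Hôpital's rule: differentiate numerator and denominator separately.
  f(x) = 5·x^3 + x^2   ⇒   f'(x) = 15·x^2 + 2·x
  g(x) = 3·x^3 + 3·x^2   ⇒   g'(x) = 9·x^2 + 6·x
  lim(x→∞) f'(x)/g'(x) = lim(x→∞) (15·x^2 + 2·x)/(9·x^2 + 6·x)
  = 5/3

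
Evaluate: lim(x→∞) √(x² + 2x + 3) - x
This is an ∞-∞ indeterminate form.

Combine fractions or rationalize to convert ∞-∞ to 0/0 form:
  lim(x→∞) √(x² + 2x + 3) - x = 1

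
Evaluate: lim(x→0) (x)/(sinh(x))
This is a 0/0 indeterminate form.

Apply L'Hôpital's rule: differentiate numerator and denominator separately.
  f(x) = x   ⇒   f'(x) = 1
  g(x) = sinh(x)   ⇒   g'(x) = cosh(x)
  lim(x→0) f'(x)/g'(x) = lim(x→0) (1)/(cosh(x))
  = 1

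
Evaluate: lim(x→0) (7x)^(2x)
This is an exponential indeterminate form.

For exponential indeterminate forms, take the natural log:
  Let L = lim(x→0) (7x)^(2x)
  Then ln(L) = lim(x→0) [exponent × ln(base)]
  Evaluate using L'Hôpital or standard limits, then exponentiate.
  L = 1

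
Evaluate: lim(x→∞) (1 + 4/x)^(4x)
This is an exponential indeterminate form.

For exponential indeterminate forms, take the natural log:
  Let L = lim(x→∞) (1 + 4/x)^(4x)
  Then ln(L) = lim(x→∞) [exponent × ln(base)]
  Evaluate using L'Hôpital or standard limits, then exponentiate.
  L = e^(16)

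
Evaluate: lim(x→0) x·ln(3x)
This is a 0·∞ indeterminate form.

Rewrite 0·∞ as a quotient (0/0 or ∞/∞ form), then apply L'Hôpital's rule:
  lim(x→0) x·ln(3x) = 0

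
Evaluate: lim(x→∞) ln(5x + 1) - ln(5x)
This is an ∞-∞ indeterminate form.

Combine fractions or rationalize to convert ∞-∞ to 0/0 form:
  lim(x→∞) ln(5x + 1) - ln(5x) = 0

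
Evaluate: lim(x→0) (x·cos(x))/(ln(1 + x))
This is a 0/0 indeterminate form.

Apply L'Hôpital's rule: differentiate numerator and denominator separately.
  f(x) = x·cos(x)   ⇒   f'(x) = -x·sin(x) + cos(x)
  g(x) = ln(x + 1)   ⇒   g'(x) = 1/(x + 1)
  lim(x→0) f'(x)/g'(x) = lim(x→0) (-x·sin(x) + cos(x))/(1/(x + 1))
  = 1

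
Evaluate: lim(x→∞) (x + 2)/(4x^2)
This is an ∞/∞ indeterminate form.

Apply L'Hôpital's rule: differentiate numerator and denominator separately.
  f(x) = x + 2   ⇒   f'(x) = 1
  g(x) = 4·x^2   ⇒   g'(x) = 8·x
  lim(x→∞) f'(x)/g'(x) = lim(x→∞) (1)/(8·x)
  = 0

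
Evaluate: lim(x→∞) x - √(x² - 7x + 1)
This is an ∞-∞ indeterminate form.

Combine fractions or rationalize to convert ∞-∞ to 0/0 form:
  lim(x→∞) x - √(x² - 7x + 1) = 7/2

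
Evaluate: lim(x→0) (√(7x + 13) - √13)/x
This is a standard limit.

Factor or rationalize the expression:
  lim(x→0) (√(7x + 13) - √13)/x = 7·sqrt(13)/26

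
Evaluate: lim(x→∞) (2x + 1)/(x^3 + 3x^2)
This is an ∞/∞ indeterminate form.

Apply L'Hôpital's rule: differentiate numerator and denominator separately.
  f(x) = 2·x + 1   ⇒   f'(x) = 2
  g(x) = x^3 + 3·x^2   ⇒   g'(x) = 3·x^2 + 6·x
  lim(x→∞) f'(x)/g'(x) = lim(x→∞) (2)/(3·x^2 + 6·x)
  = 0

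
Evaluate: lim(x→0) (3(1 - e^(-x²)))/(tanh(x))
This is a 0/0 indeterminate form.

Apply L'Hôpital's rule: differentiate numerator and denominator separately.
  f(x) = 3 - 3·e^(-x^2)   ⇒   f'(x) = 6·x·e^(-x^2)
  g(x) = tanh(x)   ⇒   g'(x) = 1 - tanh(x)^2
  lim(x→0) f'(x)/g'(x) = lim(x→0) (6·x·e^(-x^2))/(1 - tanh(x)^2)
  = 0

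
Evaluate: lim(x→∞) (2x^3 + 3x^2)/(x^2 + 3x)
This is an ∞/∞ indeterminate form.

Apply L'Hôpital's rule: differentiate numerator and denominator separately.
  f(x) = 2·x^3 + 3·x^2   ⇒   f'(x) = 6·x^2 + 6·x
  g(x) = x^2 + 3·x   ⇒   g'(x) = 2·x + 3
  lim(x→∞) f'(x)/g'(x) = lim(x→∞) (6·x^2 + 6·x)/(2·x + 3)
  = ∞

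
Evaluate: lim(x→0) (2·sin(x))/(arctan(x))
This is a 0/0 indeterminate form.

Apply L'Hôpital's rule: differentiate numerator and denominator separately.
  f(x) = 2·sin(x)   ⇒   f'(x) = 2·cos(x)
  g(x) = atan(x)   ⇒   g'(x) = 1/(x^2 + 1)
  lim(x→0) f'(x)/g'(x) = lim(x→0) (2·cos(x))/(1/(x^2 + 1))
  = 2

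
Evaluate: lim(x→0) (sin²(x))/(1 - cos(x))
This is a 0/0 indeterminate form.

Apply L'Hôpital's rule: differentiate numerator and denominator separately.
  f(x) = sin(x)^2   ⇒   f'(x) = 2·sin(x)·cos(x)
  g(x) = 1 - cos(x)   ⇒   g'(x) = sin(x)
  lim(x→0) f'(x)/g'(x) = lim(x→0) (2·sin(x)·cos(x))/(sin(x))
  = 2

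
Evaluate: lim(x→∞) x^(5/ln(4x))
This is an exponential indeterminate form.

For exponential indeterminate forms, take the natural log:
  Let L = lim(x→∞) x^(5/ln(4x))
  Then ln(L) = lim(x→∞) [exponent × ln(base)]
  Evaluate using L'Hôpital or standard limits, then exponentiate.
  L = e^(5)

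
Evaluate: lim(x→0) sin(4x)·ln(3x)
This is a 0·∞ indeterminate form.

Rewrite 0·∞ as a quotient (0/0 or ∞/∞ form), then apply L'Hôpital's rule:
  lim(x→0) sin(4x)·ln(3x) = 0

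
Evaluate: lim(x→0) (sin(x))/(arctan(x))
This is a 0/0 indeterminate form.

Apply L'Hôpital's rule: differentiate numerator and denominator separately.
  f(x) = sin(x)   ⇒   f'(x) = cos(x)
  g(x) = atan(x)   ⇒   g'(x) = 1/(x^2 + 1)
  lim(x→0) f'(x)/g'(x) = lim(x→0) (cos(x))/(1/(x^2 + 1))
  = 1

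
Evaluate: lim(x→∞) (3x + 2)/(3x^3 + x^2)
This is an ∞/∞ indeterminate form.

Apply L'Hôpital's rule: differentiate numerator and denominator separately.
  f(x) = 3·x + 2   ⇒   f'(x) = 3
  g(x) = 3·x^3 + x^2   ⇒   g'(x) = 9·x^2 + 2·x
  lim(x→∞) f'(x)/g'(x) = lim(x→∞) (3)/(9·x^2 + 2·x)
  = 0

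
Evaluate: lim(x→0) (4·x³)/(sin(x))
This is a 0/0 indeterminate form.

Apply L'Hôpital's rule: differentiate numerator and denominator separately.
  f(x) = 4·x^3   ⇒   f'(x) = 12·x^2
  g(x) = sin(x)   ⇒   g'(x) = cos(x)
  lim(x→0) f'(x)/g'(x) = lim(x→0) (12·x^2)/(cos(x))
  = 0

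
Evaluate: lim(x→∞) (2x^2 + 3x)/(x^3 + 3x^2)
This is an ∞/∞ indeterminate form.

Apply L'Hôpital's rule: differentiate numerator and denominator separately.
  f(x) = 2·x^2 + 3·x   ⇒   f'(x) = 4·x + 3
  g(x) = x^3 + 3·x^2   ⇒   g'(x) = 3·x^2 + 6·x
  lim(x→∞) f'(x)/g'(x) = lim(x→∞) (4·x + 3)/(3·x^2 + 6·x)
  = 0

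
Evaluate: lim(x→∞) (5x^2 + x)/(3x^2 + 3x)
This is an ∞/∞ indeterminate form.

Apply L'Hôpital's rule: differentiate numerator and denominator separately.
  f(x) = 5·x^2 + x   ⇒   f'(x) = 10·x + 1
  g(x) = 3·x^2 + 3·x   ⇒   g'(x) = 6·x + 3
  lim(x→∞) f'(x)/g'(x) = lim(x→∞) (10·x + 1)/(6·x + 3)
  = 5/3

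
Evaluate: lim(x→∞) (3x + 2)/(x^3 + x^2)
This is an ∞/∞ indeterminate form.

Apply L'Hôpital's rule: differentiate numerator and denominator separately.
  f(x) = 3·x + 2   ⇒   f'(x) = 3
  g(x) = x^3 + x^2   ⇒   g'(x) = 3·x^2 + 2·x
  lim(x→∞) f'(x)/g'(x) = lim(x→∞) (3)/(3·x^2 + 2·x)
  = 0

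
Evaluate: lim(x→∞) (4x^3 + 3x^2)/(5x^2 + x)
This is an ∞/∞ indeterminate form.

Apply L'Hôpital's rule: differentiate numerator and denominator separately.
  f(x) = 4·x^3 + 3·x^2   ⇒   f'(x) = 12·x^2 + 6·x
  g(x) = 5·x^2 + x   ⇒   g'(x) = 10·x + 1
  lim(x→∞) f'(x)/g'(x) = lim(x→∞) (12·x^2 + 6·x)/(10·x + 1)
  = ∞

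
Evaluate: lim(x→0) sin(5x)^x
This is an exponential indeterminate form.

For exponential indeterminate forms, take the natural log:
  Let L = lim(x→0) sin(5x)^x
  Then ln(L) = lim(x→0) [exponent × ln(base)]
  Evaluate using L'Hôpital or standard limits, then exponentiate.
  L = 1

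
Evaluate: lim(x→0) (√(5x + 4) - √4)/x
This is a standard limit.

Factor or rationalize the expression:
  lim(x→0) (√(5x + 4) - √4)/x = 5/4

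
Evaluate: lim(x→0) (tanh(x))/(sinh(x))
This is a 0/0 indeterminate form.

Apply L'Hôpital's rule: differentiate numerator and denominator separately.
  f(x) = tanh(x)   ⇒   f'(x) = 1 - tanh(x)^2
  g(x) = sinh(x)   ⇒   g'(x) = cosh(x)
  lim(x→0) f'(x)/g'(x) = lim(x→0) (1 - tanh(x)^2)/(cosh(x))
  = 1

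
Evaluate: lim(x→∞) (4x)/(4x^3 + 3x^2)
This is an ∞/∞ indeterminate form.

Apply L'Hôpital's rule: differentiate numerator and denominator separately.
  f(x) = 4·x   ⇒   f'(x) = 4
  g(x) = 4·x^3 + 3·x^2   ⇒   g'(x) = 12·x^2 + 6·x
  lim(x→∞) f'(x)/g'(x) = lim(x→∞) (4)/(12·x^2 + 6·x)
  = 0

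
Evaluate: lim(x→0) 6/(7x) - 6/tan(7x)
This is an ∞-∞ indeterminate form.

Combine fractions or rationalize to convert ∞-∞ to 0/0 form:
  lim(x→0) 6/(7x) - 6/tan(7x) = 0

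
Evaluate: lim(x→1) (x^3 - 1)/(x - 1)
This is a standard limit.

Factor or rationalize the expression:
  lim(x→1) (x^3 - 1)/(x - 1) = 3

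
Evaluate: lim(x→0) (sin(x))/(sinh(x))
This is a 0/0 indeterminate form.

Apply L'Hôpital's rule: differentiate numerator and denominator separately.
  f(x) = sin(x)   ⇒   f'(x) = cos(x)
  g(x) = sinh(x)   ⇒   g'(x) = cosh(x)
  lim(x→0) f'(x)/g'(x) = lim(x→0) (cos(x))/(cosh(x))
  = 1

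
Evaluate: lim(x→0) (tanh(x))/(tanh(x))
This is a 0/0 indeterminate form.

Apply L'Hôpital's rule: differentiate numerator and denominator separately.
  f(x) = tanh(x)   ⇒   f'(x) = 1 - tanh(x)^2
  g(x) = tanh(x)   ⇒   g'(x) = 1 - tanh(x)^2
  lim(x→0) f'(x)/g'(x) = lim(x→0) (1 - tanh(x)^2)/(1 - tanh(x)^2)
  = 1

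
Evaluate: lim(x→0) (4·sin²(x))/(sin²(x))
This is a 0/0 indeterminate form.

Apply L'Hôpital's rule: differentiate numerator and denominator separately.
  f(x) = 4·sin(x)^2   ⇒   f'(x) = 8·sin(x)·cos(x)
  g(x) = sin(x)^2   ⇒   g'(x) = 2·sin(x)·cos(x)
  lim(x→0) f'(x)/g'(x) = lim(x→0) (8·sin(x)·cos(x))/(2·sin(x)·cos(x))
  = 4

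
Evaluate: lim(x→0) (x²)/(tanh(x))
This is a 0/0 indeterminate form.

Apply L'Hôpital's rule: differentiate numerator and denominator separately.
  f(x) = x^2   ⇒   f'(x) = 2·x
  g(x) = tanh(x)   ⇒   g'(x) = 1 - tanh(x)^2
  lim(x→0) f'(x)/g'(x) = lim(x→0) (2·x)/(1 - tanh(x)^2)
  = 0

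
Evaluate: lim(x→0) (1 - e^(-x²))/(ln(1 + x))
This is a 0/0 indeterminate form.

Apply L'Hôpital's rule: differentiate numerator and denominator separately.
  f(x) = 1 - e^(-x^2)   ⇒   f'(x) = 2·x·e^(-x^2)
  g(x) = ln(x + 1)   ⇒   g'(x) = 1/(x + 1)
  lim(x→0) f'(x)/g'(x) = lim(x→0) (2·x·e^(-x^2))/(1/(x + 1))
  = 0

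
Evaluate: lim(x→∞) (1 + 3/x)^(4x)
This is an exponential indeterminate form.

For exponential indeterminate forms, take the natural log:
  Let L = lim(x→∞) (1 + 3/x)^(4x)
  Then ln(L) = lim(x→∞) [exponent × ln(base)]
  Evaluate using L'Hôpital or standard limits, then exponentiate.
  L = e^(12)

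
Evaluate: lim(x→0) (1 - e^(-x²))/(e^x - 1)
This is a 0/0 indeterminate form.

Apply L'Hôpital's rule: differentiate numerator and denominator separately.
  f(x) = 1 - e^(-x^2)   ⇒   f'(x) = 2·x·e^(-x^2)
  g(x) = e^(x) - 1   ⇒   g'(x) = e^(x)
  lim(x→0) f'(x)/g'(x) = lim(x→0) (2·x·e^(-x^2))/(e^(x))
  = 0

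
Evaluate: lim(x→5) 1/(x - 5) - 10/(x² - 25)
This is an ∞-∞ indeterminate form.

Combine fractions or rationalize to convert ∞-∞ to 0/0 form:
  lim(x→5) 1/(x - 5) - 10/(x² - 25) = 1/10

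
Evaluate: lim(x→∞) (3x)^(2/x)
This is an exponential indeterminate form.

For exponential indeterminate forms, take the natural log:
  Let L = lim(x→∞) (3x)^(2/x)
  Then ln(L) = lim(x→∞) [exponent × ln(base)]
  Evaluate using L'Hôpital or standard limits, then exponentiate.
  L = 1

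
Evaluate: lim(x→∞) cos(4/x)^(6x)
This is an exponential indeterminate form.

For exponential indeterminate forms, take the natural log:
  Let L = lim(x→∞) cos(4/x)^(6x)
  Then ln(L) = lim(x→∞) [exponent × ln(base)]
  Evaluate using L'Hôpital or standard limits, then exponentiate.
  L = 1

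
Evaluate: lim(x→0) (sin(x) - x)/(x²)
This is a 0/0 indeterminate form.

Apply L'Hôpital's rule: differentiate numerator and denominator separately.
  f(x) = -x + sin(x)   ⇒   f'(x) = cos(x) - 1
  g(x) = x^2   ⇒   g'(x) = 2·x
  lim(x→0) f'(x)/g'(x) = lim(x→0) (cos(x) - 1)/(2·x)
  = 0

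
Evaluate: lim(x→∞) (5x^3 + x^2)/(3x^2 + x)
This is an ∞/∞ indeterminate form.

Apply L'Hôpital's rule: differentiate numerator and denominator separately.
  f(x) = 5·x^3 + x^2   ⇒   f'(x) = 15·x^2 + 2·x
  g(x) = 3·x^2 + x   ⇒   g'(x) = 6·x + 1
  lim(x→∞) f'(x)/g'(x) = lim(x→∞) (15·x^2 + 2·x)/(6·x + 1)
  = ∞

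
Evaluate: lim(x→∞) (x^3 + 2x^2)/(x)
This is an ∞/∞ indeterminate form.

Apply L'Hôpital's rule: differentiate numerator and denominator separately.
  f(x) = x^3 + 2·x^2   ⇒   f'(x) = 3·x^2 + 4·x
  g(x) = x   ⇒   g'(x) = 1
  lim(x→∞) f'(x)/g'(x) = lim(x→∞) (3·x^2 + 4·x)/(1)
  = ∞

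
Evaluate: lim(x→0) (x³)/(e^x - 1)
This is a 0/0 indeterminate form.

Apply L'Hôpital's rule: differentiate numerator and denominator separately.
  f(x) = x^3   ⇒   f'(x) = 3·x^2
  g(x) = e^(x) - 1   ⇒   g'(x) = e^(x)
  lim(x→0) f'(x)/g'(x) = lim(x→0) (3·x^2)/(e^(x))
  = 0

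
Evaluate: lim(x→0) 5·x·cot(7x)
This is a 0·∞ indeterminate form.

Rewrite 0·∞ as a quotient (0/0 or ∞/∞ form), then apply L'Hôpital's rule:
  lim(x→0) 5·x·cot(7x) = 5/7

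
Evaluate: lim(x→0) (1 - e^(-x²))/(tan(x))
This is a 0/0 indeterminate form.

Apply L'Hôpital's rule: differentiate numerator and denominator separately.
  f(x) = 1 - e^(-x^2)   ⇒   f'(x) = 2·x·e^(-x^2)
  g(x) = tan(x)   ⇒   g'(x) = tan(x)^2 + 1
  lim(x→0) f'(x)/g'(x) = lim(x→0) (2·x·e^(-x^2))/(tan(x)^2 + 1)
  = 0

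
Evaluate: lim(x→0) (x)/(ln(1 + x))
This is a 0/0 indeterminate form.

Apply L'Hôpital's rule: differentiate numerator and denominator separately.
  f(x) = x   ⇒   f'(x) = 1
  g(x) = ln(x + 1)   ⇒   g'(x) = 1/(x + 1)
  lim(x→0) f'(x)/g'(x) = lim(x→0) (1)/(1/(x + 1))
  = 1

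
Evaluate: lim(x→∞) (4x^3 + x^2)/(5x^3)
This is an ∞/∞ indeterminate form.

Apply L'Hôpital's rule: differentiate numerator and denominator separately.
  f(x) = 4·x^3 + x^2   ⇒   f'(x) = 12·x^2 + 2·x
  g(x) = 5·x^3   ⇒   g'(x) = 15·x^2
  lim(x→∞) f'(x)/g'(x) = lim(x→∞) (12·x^2 + 2·x)/(15·x^2)
  = 4/5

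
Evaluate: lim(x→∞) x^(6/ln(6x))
This is an exponential indeterminate form.

For exponential indeterminate forms, take the natural log:
  Let L = lim(x→∞) x^(6/ln(6x))
  Then ln(L) = lim(x→∞) [exponent × ln(base)]
  Evaluate using L'Hôpital or standard limits, then exponentiate.
  L = e^(6)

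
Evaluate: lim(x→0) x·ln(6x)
This is a 0·∞ indeterminate form.

Rewrite 0·∞ as a quotient (0/0 or ∞/∞ form), then apply L'Hôpital's rule:
  lim(x→0) x·ln(6x) = 0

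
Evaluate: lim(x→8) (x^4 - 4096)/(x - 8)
This is a standard limit.

Factor or rationalize the expression:
  lim(x→8) (x^4 - 4096)/(x - 8) = 2048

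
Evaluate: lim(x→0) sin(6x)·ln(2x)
This is a 0·∞ indeterminate form.

Rewrite 0·∞ as a quotient (0/0 or ∞/∞ form), then apply L'Hôpital's rule:
  lim(x→0) sin(6x)·ln(2x) = 0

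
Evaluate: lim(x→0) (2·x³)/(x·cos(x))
This is a 0/0 indeterminate form.

Apply L'Hôpital's rule: differentiate numerator and denominator separately.
  f(x) = 2·x^3   ⇒   f'(x) = 6·x^2
  g(x) = x·cos(x)   ⇒   g'(x) = -x·sin(x) + cos(x)
  lim(x→0) f'(x)/g'(x) = lim(x→0) (6·x^2)/(-x·sin(x) + cos(x))
  = 0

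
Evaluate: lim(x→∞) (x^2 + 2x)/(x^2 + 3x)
This is an ∞/∞ indeterminate form.

Apply L'Hôpital's rule: differentiate numerator and denominator separately.
  f(x) = x^2 + 2·x   ⇒   f'(x) = 2·x + 2
  g(x) = x^2 + 3·x   ⇒   g'(x) = 2·x + 3
  lim(x→∞) f'(x)/g'(x) = lim(x→∞) (2·x + 2)/(2·x + 3)
  = 1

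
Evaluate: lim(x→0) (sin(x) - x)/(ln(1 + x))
This is a 0/0 indeterminate form.

Apply L'Hôpital's rule: differentiate numerator and denominator separately.
  f(x) = -x + sin(x)   ⇒   f'(x) = cos(x) - 1
  g(x) = ln(x + 1)   ⇒   g'(x) = 1/(x + 1)
  lim(x→0) f'(x)/g'(x) = lim(x→0) (cos(x) - 1)/(1/(x + 1))
  = 0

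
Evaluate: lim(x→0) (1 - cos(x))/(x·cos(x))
This is a 0/0 indeterminate form.

Apply L'Hôpital's rule: differentiate numerator and denominator separately.
  f(x) = 1 - cos(x)   ⇒   f'(x) = sin(x)
  g(x) = x·cos(x)   ⇒   g'(x) = -x·sin(x) + cos(x)
  lim(x→0) f'(x)/g'(x) = lim(x→0) (sin(x))/(-x·sin(x) + cos(x))
  = 0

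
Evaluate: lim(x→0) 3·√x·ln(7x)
This is a 0·∞ indeterminate form.

Rewrite 0·∞ as a quotient (0/0 or ∞/∞ form), then apply L'Hôpital's rule:
  lim(x→0) 3·√x·ln(7x) = 0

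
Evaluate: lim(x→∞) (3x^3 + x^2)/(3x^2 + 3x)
This is an ∞/∞ indeterminate form.

Apply L'Hôpital's rule: differentiate numerator and denominator separately.
  f(x) = 3·x^3 + x^2   ⇒   f'(x) = 9·x^2 + 2·x
  g(x) = 3·x^2 + 3·x   ⇒   g'(x) = 6·x + 3
  lim(x→∞) f'(x)/g'(x) = lim(x→∞) (9·x^2 + 2·x)/(6·x + 3)
  = ∞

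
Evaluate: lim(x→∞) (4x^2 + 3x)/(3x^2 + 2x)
This is an ∞/∞ indeterminate form.

Apply L'Hôpital's rule: differentiate numerator and denominator separately.
  f(x) = 4·x^2 + 3·x   ⇒   f'(x) = 8·x + 3
  g(x) = 3·x^2 + 2·x   ⇒   g'(x) = 6·x + 2
  lim(x→∞) f'(x)/g'(x) = lim(x→∞) (8·x + 3)/(6·x + 2)
  = 4/3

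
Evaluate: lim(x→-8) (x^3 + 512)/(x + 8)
This is a standard limit.

Factor or rationalize the expression:
  lim(x→-8) (x^3 + 512)/(x + 8) = 192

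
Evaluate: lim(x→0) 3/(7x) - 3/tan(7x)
This is an ∞-∞ indeterminate form.

Combine fractions or rationalize to convert ∞-∞ to 0/0 form:
  lim(x→0) 3/(7x) - 3/tan(7x) = 0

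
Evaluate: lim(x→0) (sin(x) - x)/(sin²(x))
This is a 0/0 indeterminate form.

Apply L'Hôpital's rule: differentiate numerator and denominator separately.
  f(x) = -x + sin(x)   ⇒   f'(x) = cos(x) - 1
  g(x) = sin(x)^2   ⇒   g'(x) = 2·sin(x)·cos(x)
  lim(x→0) f'(x)/g'(x) = lim(x→0) (cos(x) - 1)/(2·sin(x)·cos(x))
  = 0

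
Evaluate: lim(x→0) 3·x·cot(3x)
This is a 0·∞ indeterminate form.

Rewrite 0·∞ as a quotient (0/0 or ∞/∞ form), then apply L'Hôpital's rule:
  lim(x→0) 3·x·cot(3x) = 1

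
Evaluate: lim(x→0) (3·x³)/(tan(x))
This is a 0/0 indeterminate form.

Apply L'Hôpital's rule: differentiate numerator and denominator separately.
  f(x) = 3·x^3   ⇒   f'(x) = 9·x^2
  g(x) = tan(x)   ⇒   g'(x) = tan(x)^2 + 1
  lim(x→0) f'(x)/g'(x) = lim(x→0) (9·x^2)/(tan(x)^2 + 1)
  = 0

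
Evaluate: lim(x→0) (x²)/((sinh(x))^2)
This is a 0/0 indeterminate form.

Apply L'Hôpital's rule: differentiate numerator and denominator separately.
  f(x) = x^2   ⇒   f'(x) = 2·x
  g(x) = sinh(x)^2   ⇒   g'(x) = 2·sinh(x)·cosh(x)
  lim(x→0) f'(x)/g'(x) = lim(x→0) (2·x)/(2·sinh(x)·cosh(x))
  = 1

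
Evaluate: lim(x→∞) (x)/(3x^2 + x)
This is an ∞/∞ indeterminate form.

Apply L'Hôpital's rule: differentiate numerator and denominator separately.
  f(x) = x   ⇒   f'(x) = 1
  g(x) = 3·x^2 + x   ⇒   g'(x) = 6·x + 1
  lim(x→∞) f'(x)/g'(x) = lim(x→∞) (1)/(6·x + 1)
  = 0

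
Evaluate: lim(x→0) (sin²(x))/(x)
This is a 0/0 indeterminate form.

Apply L'Hôpital's rule: differentiate numerator and denominator separately.
  f(x) = sin(x)^2   ⇒   f'(x) = 2·sin(x)·cos(x)
  g(x) = x   ⇒   g'(x) = 1
  lim(x→0) f'(x)/g'(x) = lim(x→0) (2·sin(x)·cos(x))/(1)
  = 0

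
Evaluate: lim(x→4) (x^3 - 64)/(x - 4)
This is a standard limit.

Factor or rationalize the expression:
  lim(x→4) (x^3 - 64)/(x - 4) = 48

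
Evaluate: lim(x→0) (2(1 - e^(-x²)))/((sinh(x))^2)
This is a 0/0 indeterminate form.

Apply L'Hôpital's rule: differentiate numerator and denominator separately.
  f(x) = 2 - 2·e^(-x^2)   ⇒   f'(x) = 4·x·e^(-x^2)
  g(x) = sinh(x)^2   ⇒   g'(x) = 2·sinh(x)·cosh(x)
  lim(x→0) f'(x)/g'(x) = lim(x→0) (4·x·e^(-x^2))/(2·sinh(x)·cosh(x))
  = 2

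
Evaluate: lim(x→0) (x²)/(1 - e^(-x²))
This is a 0/0 indeterminate form.

Apply L'Hôpital's rule: differentiate numerator and denominator separately.
  f(x) = x^2   ⇒   f'(x) = 2·x
  g(x) = 1 - e^(-x^2)   ⇒   g'(x) = 2·x·e^(-x^2)
  lim(x→0) f'(x)/g'(x) = lim(x→0) (2·x)/(2·x·e^(-x^2))
  = 1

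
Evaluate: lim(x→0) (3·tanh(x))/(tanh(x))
This is a 0/0 indeterminate form.

Apply L'Hôpital's rule: differentiate numerator and denominator separately.
  f(x) = 3·tanh(x)   ⇒   f'(x) = 3 - 3·tanh(x)^2
  g(x) = tanh(x)   ⇒   g'(x) = 1 - tanh(x)^2
  lim(x→0) f'(x)/g'(x) = lim(x→0) (3 - 3·tanh(x)^2)/(1 - tanh(x)^2)
  = 3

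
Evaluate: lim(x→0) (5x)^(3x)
This is an exponential indeterminate form.

For exponential indeterminate forms, take the natural log:
  Let L = lim(x→0) (5x)^(3x)
  Then ln(L) = lim(x→0) [exponent × ln(base)]
  Evaluate using L'Hôpital or standard limits, then exponentiate.
  L = 1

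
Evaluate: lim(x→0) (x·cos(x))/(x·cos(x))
This is a 0/0 indeterminate form.

Apply L'Hôpital's rule: differentiate numerator and denominator separately.
  f(x) = x·cos(x)   ⇒   f'(x) = -x·sin(x) + cos(x)
  g(x) = x·cos(x)   ⇒   g'(x) = -x·sin(x) + cos(x)
  lim(x→0) f'(x)/g'(x) = lim(x→0) (-x·sin(x) + cos(x))/(-x·sin(x) + cos(x))
  = 1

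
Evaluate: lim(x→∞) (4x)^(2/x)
This is an exponential indeterminate form.

For exponential indeterminate forms, take the natural log:
  Let L = lim(x→∞) (4x)^(2/x)
  Then ln(L) = lim(x→∞) [exponent × ln(base)]
  Evaluate using L'Hôpital or standard limits, then exponentiate.
  L = 1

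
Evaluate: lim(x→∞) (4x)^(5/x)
This is an exponential indeterminate form.

For exponential indeterminate forms, take the natural log:
  Let L = lim(x→∞) (4x)^(5/x)
  Then ln(L) = lim(x→∞) [exponent × ln(base)]
  Evaluate using L'Hôpital or standard limits, then exponentiate.
  L = 1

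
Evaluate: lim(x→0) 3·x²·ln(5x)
This is a 0·∞ indeterminate form.

Rewrite 0·∞ as a quotient (0/0 or ∞/∞ form), then apply L'Hôpital's rule:
  lim(x→0) 3·x²·ln(5x) = 0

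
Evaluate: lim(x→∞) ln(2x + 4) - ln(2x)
This is an ∞-∞ indeterminate form.

Combine fractions or rationalize to convert ∞-∞ to 0/0 form:
  lim(x→∞) ln(2x + 4) - ln(2x) = 0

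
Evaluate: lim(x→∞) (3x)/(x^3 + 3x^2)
This is an ∞/∞ indeterminate form.

Apply L'Hôpital's rule: differentiate numerator and denominator separately.
  f(x) = 3·x   ⇒   f'(x) = 3
  g(x) = x^3 + 3·x^2   ⇒   g'(x) = 3·x^2 + 6·x
  lim(x→∞) f'(x)/g'(x) = lim(x→∞) (3)/(3·x^2 + 6·x)
  = 0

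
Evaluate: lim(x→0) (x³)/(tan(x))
This is a 0/0 indeterminate form.

Apply L'Hôpital's rule: differentiate numerator and denominator separately.
  f(x) = x^3   ⇒   f'(x) = 3·x^2
  g(x) = tan(x)   ⇒   g'(x) = tan(x)^2 + 1
  lim(x→0) f'(x)/g'(x) = lim(x→0) (3·x^2)/(tan(x)^2 + 1)
  = 0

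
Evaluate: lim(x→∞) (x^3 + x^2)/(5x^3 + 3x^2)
This is an ∞/∞ indeterminate form.

Apply L'Hôpital's rule: differentiate numerator and denominator separately.
  f(x) = x^3 + x^2   ⇒   f'(x) = 3·x^2 + 2·x
  g(x) = 5·x^3 + 3·x^2   ⇒   g'(x) = 15·x^2 + 6·x
  lim(x→∞) f'(x)/g'(x) = lim(x→∞) (3·x^2 + 2·x)/(15·x^2 + 6·x)
  = 1/5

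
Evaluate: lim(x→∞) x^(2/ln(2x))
This is an exponential indeterminate form.

For exponential indeterminate forms, take the natural log:
  Let L = lim(x→∞) x^(2/ln(2x))
  Then ln(L) = lim(x→∞) [exponent × ln(base)]
  Evaluate using L'Hôpital or standard limits, then exponentiate.
  L = e²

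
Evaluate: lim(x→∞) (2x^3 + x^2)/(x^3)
This is an ∞/∞ indeterminate form.

Apply L'Hôpital's rule: differentiate numerator and denominator separately.
  f(x) = 2·x^3 + x^2   ⇒   f'(x) = 6·x^2 + 2·x
  g(x) = x^3   ⇒   g'(x) = 3·x^2
  lim(x→∞) f'(x)/g'(x) = lim(x→∞) (6·x^2 + 2·x)/(3·x^2)
  = 2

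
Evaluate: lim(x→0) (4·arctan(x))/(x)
This is a 0/0 indeterminate form.

Apply L'Hôpital's rule: differentiate numerator and denominator separately.
  f(x) = 4·atan(x)   ⇒   f'(x) = 4/(x^2 + 1)
  g(x) = x   ⇒   g'(x) = 1
  lim(x→0) f'(x)/g'(x) = lim(x→0) (4/(x^2 + 1))/(1)
  = 4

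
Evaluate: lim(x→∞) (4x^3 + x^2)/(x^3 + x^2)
This is an ∞/∞ indeterminate form.

Apply L'Hôpital's rule: differentiate numerator and denominator separately.
  f(x) = 4·x^3 + x^2   ⇒   f'(x) = 12·x^2 + 2·x
  g(x) = x^3 + x^2   ⇒   g'(x) = 3·x^2 + 2·x
  lim(x→∞) f'(x)/g'(x) = lim(x→∞) (12·x^2 + 2·x)/(3·x^2 + 2·x)
  = 4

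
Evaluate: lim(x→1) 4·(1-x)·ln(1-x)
This is a 0·∞ indeterminate form.

Rewrite 0·∞ as a quotient (0/0 or ∞/∞ form), then apply L'Hôpital's rule:
  lim(x→1) 4·(1-x)·ln(1-x) = 0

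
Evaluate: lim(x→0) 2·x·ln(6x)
This is a 0·∞ indeterminate form.

Rewrite 0·∞ as a quotient (0/0 or ∞/∞ form), then apply L'Hôpital's rule:
  lim(x→0) 2·x·ln(6x) = 0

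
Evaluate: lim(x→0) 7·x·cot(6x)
This is a 0·∞ indeterminate form.

Rewrite 0·∞ as a quotient (0/0 or ∞/∞ form), then apply L'Hôpital's rule:
  lim(x→0) 7·x·cot(6x) = 7/6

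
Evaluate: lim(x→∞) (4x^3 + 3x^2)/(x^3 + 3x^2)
This is an ∞/∞ indeterminate form.

Apply L'Hôpital's rule: differentiate numerator and denominator separately.
  f(x) = 4·x^3 + 3·x^2   ⇒   f'(x) = 12·x^2 + 6·x
  g(x) = x^3 + 3·x^2   ⇒   g'(x) = 3·x^2 + 6·x
  lim(x→∞) f'(x)/g'(x) = lim(x→∞) (12·x^2 + 6·x)/(3·x^2 + 6·x)
  = 4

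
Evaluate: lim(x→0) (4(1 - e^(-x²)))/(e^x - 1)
This is a 0/0 indeterminate form.

Apply L'Hôpital's rule: differentiate numerator and denominator separately.
  f(x) = 4 - 4·e^(-x^2)   ⇒   f'(x) = 8·x·e^(-x^2)
  g(x) = e^(x) - 1   ⇒   g'(x) = e^(x)
  lim(x→0) f'(x)/g'(x) = lim(x→0) (8·x·e^(-x^2))/(e^(x))
  = 0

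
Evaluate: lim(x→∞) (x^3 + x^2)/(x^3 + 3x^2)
This is an ∞/∞ indeterminate form.

Apply L'Hôpital's rule: differentiate numerator and denominator separately.
  f(x) = x^3 + x^2   ⇒   f'(x) = 3·x^2 + 2·x
  g(x) = x^3 + 3·x^2   ⇒   g'(x) = 3·x^2 + 6·x
  lim(x→∞) f'(x)/g'(x) = lim(x→∞) (3·x^2 + 2·x)/(3·x^2 + 6·x)
  = 1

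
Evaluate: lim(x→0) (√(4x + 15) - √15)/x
This is a standard limit.

Factor or rationalize the expression:
  lim(x→0) (√(4x + 15) - √15)/x = 2·sqrt(15)/15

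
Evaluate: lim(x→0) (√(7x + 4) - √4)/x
This is a standard limit.

Factor or rationalize the expression:
  lim(x→0) (√(7x + 4) - √4)/x = 7/4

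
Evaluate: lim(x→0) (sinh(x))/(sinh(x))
This is a 0/0 indeterminate form.

Apply L'Hôpital's rule: differentiate numerator and denominator separately.
  f(x) = sinh(x)   ⇒   f'(x) = cosh(x)
  g(x) = sinh(x)   ⇒   g'(x) = cosh(x)
  lim(x→0) f'(x)/g'(x) = lim(x→0) (cosh(x))/(cosh(x))
  = 1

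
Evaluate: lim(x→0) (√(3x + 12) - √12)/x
This is a standard limit.

Factor or rationalize the expression:
  lim(x→0) (√(3x + 12) - √12)/x = sqrt(3)/4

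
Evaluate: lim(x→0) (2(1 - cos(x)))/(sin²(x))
This is a 0/0 indeterminate form.

Apply L'Hôpital's rule: differentiate numerator and denominator separately.
  f(x) = 2 - 2·cos(x)   ⇒   f'(x) = 2·sin(x)
  g(x) = sin(x)^2   ⇒   g'(x) = 2·sin(x)·cos(x)
  lim(x→0) f'(x)/g'(x) = lim(x→0) (2·sin(x))/(2·sin(x)·cos(x))
  = 1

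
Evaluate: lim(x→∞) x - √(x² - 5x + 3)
This is an ∞-∞ indeterminate form.

Combine fractions or rationalize to convert ∞-∞ to 0/0 form:
  lim(x→∞) x - √(x² - 5x + 3) = 5/2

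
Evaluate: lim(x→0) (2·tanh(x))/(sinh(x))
This is a 0/0 indeterminate form.

Apply L'Hôpital's rule: differentiate numerator and denominator separately.
  f(x) = 2·tanh(x)   ⇒   f'(x) = 2 - 2·tanh(x)^2
  g(x) = sinh(x)   ⇒   g'(x) = cosh(x)
  lim(x→0) f'(x)/g'(x) = lim(x→0) (2 - 2·tanh(x)^2)/(cosh(x))
  = 2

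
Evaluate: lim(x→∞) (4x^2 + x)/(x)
This is an ∞/∞ indeterminate form.

Apply L'Hôpital's rule: differentiate numerator and denominator separately.
  f(x) = 4·x^2 + x   ⇒   f'(x) = 8·x + 1
  g(x) = x   ⇒   g'(x) = 1
  lim(x→∞) f'(x)/g'(x) = lim(x→∞) (8·x + 1)/(1)
  = ∞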